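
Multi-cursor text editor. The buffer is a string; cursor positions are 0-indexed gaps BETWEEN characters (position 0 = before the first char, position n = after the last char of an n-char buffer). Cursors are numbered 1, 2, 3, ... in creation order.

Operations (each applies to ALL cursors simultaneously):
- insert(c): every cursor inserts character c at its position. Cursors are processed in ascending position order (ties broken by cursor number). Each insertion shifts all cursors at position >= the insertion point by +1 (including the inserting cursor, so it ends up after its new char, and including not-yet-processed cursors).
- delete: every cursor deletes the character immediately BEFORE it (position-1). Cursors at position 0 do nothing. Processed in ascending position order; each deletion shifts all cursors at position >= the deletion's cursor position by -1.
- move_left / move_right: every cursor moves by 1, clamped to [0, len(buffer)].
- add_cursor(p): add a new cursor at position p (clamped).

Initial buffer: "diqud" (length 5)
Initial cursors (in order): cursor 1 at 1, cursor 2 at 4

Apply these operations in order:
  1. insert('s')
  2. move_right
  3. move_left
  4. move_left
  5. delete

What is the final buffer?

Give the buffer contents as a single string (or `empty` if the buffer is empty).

Answer: siqsd

Derivation:
After op 1 (insert('s')): buffer="dsiqusd" (len 7), cursors c1@2 c2@6, authorship .1...2.
After op 2 (move_right): buffer="dsiqusd" (len 7), cursors c1@3 c2@7, authorship .1...2.
After op 3 (move_left): buffer="dsiqusd" (len 7), cursors c1@2 c2@6, authorship .1...2.
After op 4 (move_left): buffer="dsiqusd" (len 7), cursors c1@1 c2@5, authorship .1...2.
After op 5 (delete): buffer="siqsd" (len 5), cursors c1@0 c2@3, authorship 1..2.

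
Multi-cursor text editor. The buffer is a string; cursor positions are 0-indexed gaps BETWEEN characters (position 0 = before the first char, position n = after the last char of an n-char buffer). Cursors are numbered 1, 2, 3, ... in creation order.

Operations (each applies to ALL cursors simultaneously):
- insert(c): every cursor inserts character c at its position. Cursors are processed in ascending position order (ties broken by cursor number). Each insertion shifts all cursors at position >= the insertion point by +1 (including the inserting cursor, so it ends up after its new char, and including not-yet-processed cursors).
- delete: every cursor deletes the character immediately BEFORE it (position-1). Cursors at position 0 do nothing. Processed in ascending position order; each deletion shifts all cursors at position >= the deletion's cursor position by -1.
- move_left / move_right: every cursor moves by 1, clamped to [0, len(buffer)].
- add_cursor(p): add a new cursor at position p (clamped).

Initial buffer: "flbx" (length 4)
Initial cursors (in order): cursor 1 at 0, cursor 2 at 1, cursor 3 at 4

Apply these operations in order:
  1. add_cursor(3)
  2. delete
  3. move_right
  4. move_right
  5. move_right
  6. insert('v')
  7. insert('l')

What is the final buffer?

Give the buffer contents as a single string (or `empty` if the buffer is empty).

Answer: lvvvvllll

Derivation:
After op 1 (add_cursor(3)): buffer="flbx" (len 4), cursors c1@0 c2@1 c4@3 c3@4, authorship ....
After op 2 (delete): buffer="l" (len 1), cursors c1@0 c2@0 c3@1 c4@1, authorship .
After op 3 (move_right): buffer="l" (len 1), cursors c1@1 c2@1 c3@1 c4@1, authorship .
After op 4 (move_right): buffer="l" (len 1), cursors c1@1 c2@1 c3@1 c4@1, authorship .
After op 5 (move_right): buffer="l" (len 1), cursors c1@1 c2@1 c3@1 c4@1, authorship .
After op 6 (insert('v')): buffer="lvvvv" (len 5), cursors c1@5 c2@5 c3@5 c4@5, authorship .1234
After op 7 (insert('l')): buffer="lvvvvllll" (len 9), cursors c1@9 c2@9 c3@9 c4@9, authorship .12341234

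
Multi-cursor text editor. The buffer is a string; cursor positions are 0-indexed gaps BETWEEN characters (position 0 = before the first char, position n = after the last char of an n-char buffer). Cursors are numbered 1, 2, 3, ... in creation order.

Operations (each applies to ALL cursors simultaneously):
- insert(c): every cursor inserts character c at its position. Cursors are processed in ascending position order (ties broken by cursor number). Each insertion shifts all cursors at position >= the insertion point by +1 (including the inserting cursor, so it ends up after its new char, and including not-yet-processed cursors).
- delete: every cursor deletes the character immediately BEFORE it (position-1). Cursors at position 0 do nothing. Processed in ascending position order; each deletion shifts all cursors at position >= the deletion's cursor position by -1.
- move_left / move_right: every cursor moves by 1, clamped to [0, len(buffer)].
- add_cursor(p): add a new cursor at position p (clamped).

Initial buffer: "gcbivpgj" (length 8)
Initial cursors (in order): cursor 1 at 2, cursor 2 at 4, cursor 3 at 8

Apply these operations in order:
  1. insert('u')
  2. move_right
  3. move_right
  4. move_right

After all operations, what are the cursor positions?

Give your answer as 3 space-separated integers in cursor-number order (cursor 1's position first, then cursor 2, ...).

After op 1 (insert('u')): buffer="gcubiuvpgju" (len 11), cursors c1@3 c2@6 c3@11, authorship ..1..2....3
After op 2 (move_right): buffer="gcubiuvpgju" (len 11), cursors c1@4 c2@7 c3@11, authorship ..1..2....3
After op 3 (move_right): buffer="gcubiuvpgju" (len 11), cursors c1@5 c2@8 c3@11, authorship ..1..2....3
After op 4 (move_right): buffer="gcubiuvpgju" (len 11), cursors c1@6 c2@9 c3@11, authorship ..1..2....3

Answer: 6 9 11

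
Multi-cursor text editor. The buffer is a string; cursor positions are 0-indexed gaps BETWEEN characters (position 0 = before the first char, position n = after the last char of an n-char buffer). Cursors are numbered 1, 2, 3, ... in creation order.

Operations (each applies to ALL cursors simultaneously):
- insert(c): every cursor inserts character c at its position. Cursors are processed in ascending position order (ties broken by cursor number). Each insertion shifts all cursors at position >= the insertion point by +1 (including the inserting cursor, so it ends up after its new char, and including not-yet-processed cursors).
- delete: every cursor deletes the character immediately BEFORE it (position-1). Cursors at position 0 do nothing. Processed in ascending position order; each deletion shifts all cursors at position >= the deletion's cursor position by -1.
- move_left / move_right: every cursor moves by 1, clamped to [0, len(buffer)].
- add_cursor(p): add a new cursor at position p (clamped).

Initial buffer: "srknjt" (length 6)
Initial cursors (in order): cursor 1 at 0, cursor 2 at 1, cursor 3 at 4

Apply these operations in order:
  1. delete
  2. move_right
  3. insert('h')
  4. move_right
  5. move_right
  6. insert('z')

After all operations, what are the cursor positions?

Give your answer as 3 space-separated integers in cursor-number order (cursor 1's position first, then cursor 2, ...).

Answer: 7 7 10

Derivation:
After op 1 (delete): buffer="rkjt" (len 4), cursors c1@0 c2@0 c3@2, authorship ....
After op 2 (move_right): buffer="rkjt" (len 4), cursors c1@1 c2@1 c3@3, authorship ....
After op 3 (insert('h')): buffer="rhhkjht" (len 7), cursors c1@3 c2@3 c3@6, authorship .12..3.
After op 4 (move_right): buffer="rhhkjht" (len 7), cursors c1@4 c2@4 c3@7, authorship .12..3.
After op 5 (move_right): buffer="rhhkjht" (len 7), cursors c1@5 c2@5 c3@7, authorship .12..3.
After op 6 (insert('z')): buffer="rhhkjzzhtz" (len 10), cursors c1@7 c2@7 c3@10, authorship .12..123.3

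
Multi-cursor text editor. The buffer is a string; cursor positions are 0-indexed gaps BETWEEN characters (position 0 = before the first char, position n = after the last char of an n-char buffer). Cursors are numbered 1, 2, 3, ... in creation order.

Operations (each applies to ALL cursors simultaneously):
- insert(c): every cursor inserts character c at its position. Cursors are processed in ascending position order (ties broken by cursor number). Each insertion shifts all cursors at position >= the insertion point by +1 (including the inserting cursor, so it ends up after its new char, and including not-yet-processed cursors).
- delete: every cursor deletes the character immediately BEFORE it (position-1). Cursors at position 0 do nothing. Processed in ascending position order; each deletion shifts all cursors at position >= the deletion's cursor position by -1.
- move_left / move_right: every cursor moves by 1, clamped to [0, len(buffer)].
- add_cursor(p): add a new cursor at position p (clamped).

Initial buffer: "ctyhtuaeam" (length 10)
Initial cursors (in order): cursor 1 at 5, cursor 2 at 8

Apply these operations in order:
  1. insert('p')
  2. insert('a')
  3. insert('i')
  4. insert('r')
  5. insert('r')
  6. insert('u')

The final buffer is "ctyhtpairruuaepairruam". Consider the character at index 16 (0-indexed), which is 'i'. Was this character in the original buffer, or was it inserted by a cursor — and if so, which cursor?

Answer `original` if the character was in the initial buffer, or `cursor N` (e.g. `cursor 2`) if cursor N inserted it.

After op 1 (insert('p')): buffer="ctyhtpuaepam" (len 12), cursors c1@6 c2@10, authorship .....1...2..
After op 2 (insert('a')): buffer="ctyhtpauaepaam" (len 14), cursors c1@7 c2@12, authorship .....11...22..
After op 3 (insert('i')): buffer="ctyhtpaiuaepaiam" (len 16), cursors c1@8 c2@14, authorship .....111...222..
After op 4 (insert('r')): buffer="ctyhtpairuaepairam" (len 18), cursors c1@9 c2@16, authorship .....1111...2222..
After op 5 (insert('r')): buffer="ctyhtpairruaepairram" (len 20), cursors c1@10 c2@18, authorship .....11111...22222..
After op 6 (insert('u')): buffer="ctyhtpairruuaepairruam" (len 22), cursors c1@11 c2@20, authorship .....111111...222222..
Authorship (.=original, N=cursor N): . . . . . 1 1 1 1 1 1 . . . 2 2 2 2 2 2 . .
Index 16: author = 2

Answer: cursor 2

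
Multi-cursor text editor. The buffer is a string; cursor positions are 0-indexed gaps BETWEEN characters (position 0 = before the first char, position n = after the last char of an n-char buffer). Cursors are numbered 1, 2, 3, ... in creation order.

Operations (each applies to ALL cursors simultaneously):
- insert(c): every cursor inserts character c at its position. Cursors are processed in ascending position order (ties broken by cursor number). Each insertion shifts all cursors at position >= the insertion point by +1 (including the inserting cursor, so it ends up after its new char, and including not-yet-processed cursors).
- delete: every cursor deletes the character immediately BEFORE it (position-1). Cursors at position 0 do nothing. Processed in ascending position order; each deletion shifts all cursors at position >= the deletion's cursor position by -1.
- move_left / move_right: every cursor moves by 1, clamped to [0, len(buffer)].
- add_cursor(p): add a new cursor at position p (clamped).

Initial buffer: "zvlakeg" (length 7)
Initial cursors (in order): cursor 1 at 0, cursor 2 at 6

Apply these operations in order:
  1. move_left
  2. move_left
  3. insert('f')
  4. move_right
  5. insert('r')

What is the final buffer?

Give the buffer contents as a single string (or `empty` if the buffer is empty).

After op 1 (move_left): buffer="zvlakeg" (len 7), cursors c1@0 c2@5, authorship .......
After op 2 (move_left): buffer="zvlakeg" (len 7), cursors c1@0 c2@4, authorship .......
After op 3 (insert('f')): buffer="fzvlafkeg" (len 9), cursors c1@1 c2@6, authorship 1....2...
After op 4 (move_right): buffer="fzvlafkeg" (len 9), cursors c1@2 c2@7, authorship 1....2...
After op 5 (insert('r')): buffer="fzrvlafkreg" (len 11), cursors c1@3 c2@9, authorship 1.1...2.2..

Answer: fzrvlafkreg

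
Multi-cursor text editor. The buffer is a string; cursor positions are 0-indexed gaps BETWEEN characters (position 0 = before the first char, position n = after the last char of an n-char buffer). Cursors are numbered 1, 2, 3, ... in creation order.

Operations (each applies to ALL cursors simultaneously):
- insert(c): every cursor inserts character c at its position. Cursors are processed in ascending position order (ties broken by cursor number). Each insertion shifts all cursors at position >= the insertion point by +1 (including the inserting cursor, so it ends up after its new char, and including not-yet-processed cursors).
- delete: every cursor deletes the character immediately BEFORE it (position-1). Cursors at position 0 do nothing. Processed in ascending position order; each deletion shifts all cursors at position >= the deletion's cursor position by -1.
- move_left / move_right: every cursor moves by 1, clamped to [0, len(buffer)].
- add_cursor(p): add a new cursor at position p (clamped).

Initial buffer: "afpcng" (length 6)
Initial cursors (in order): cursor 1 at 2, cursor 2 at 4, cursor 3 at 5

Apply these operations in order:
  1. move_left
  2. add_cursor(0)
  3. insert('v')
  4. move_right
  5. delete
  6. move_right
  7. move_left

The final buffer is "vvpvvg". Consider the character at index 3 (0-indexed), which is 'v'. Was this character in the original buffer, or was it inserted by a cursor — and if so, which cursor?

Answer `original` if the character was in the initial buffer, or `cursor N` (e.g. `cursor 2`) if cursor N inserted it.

After op 1 (move_left): buffer="afpcng" (len 6), cursors c1@1 c2@3 c3@4, authorship ......
After op 2 (add_cursor(0)): buffer="afpcng" (len 6), cursors c4@0 c1@1 c2@3 c3@4, authorship ......
After op 3 (insert('v')): buffer="vavfpvcvng" (len 10), cursors c4@1 c1@3 c2@6 c3@8, authorship 4.1..2.3..
After op 4 (move_right): buffer="vavfpvcvng" (len 10), cursors c4@2 c1@4 c2@7 c3@9, authorship 4.1..2.3..
After op 5 (delete): buffer="vvpvvg" (len 6), cursors c4@1 c1@2 c2@4 c3@5, authorship 41.23.
After op 6 (move_right): buffer="vvpvvg" (len 6), cursors c4@2 c1@3 c2@5 c3@6, authorship 41.23.
After op 7 (move_left): buffer="vvpvvg" (len 6), cursors c4@1 c1@2 c2@4 c3@5, authorship 41.23.
Authorship (.=original, N=cursor N): 4 1 . 2 3 .
Index 3: author = 2

Answer: cursor 2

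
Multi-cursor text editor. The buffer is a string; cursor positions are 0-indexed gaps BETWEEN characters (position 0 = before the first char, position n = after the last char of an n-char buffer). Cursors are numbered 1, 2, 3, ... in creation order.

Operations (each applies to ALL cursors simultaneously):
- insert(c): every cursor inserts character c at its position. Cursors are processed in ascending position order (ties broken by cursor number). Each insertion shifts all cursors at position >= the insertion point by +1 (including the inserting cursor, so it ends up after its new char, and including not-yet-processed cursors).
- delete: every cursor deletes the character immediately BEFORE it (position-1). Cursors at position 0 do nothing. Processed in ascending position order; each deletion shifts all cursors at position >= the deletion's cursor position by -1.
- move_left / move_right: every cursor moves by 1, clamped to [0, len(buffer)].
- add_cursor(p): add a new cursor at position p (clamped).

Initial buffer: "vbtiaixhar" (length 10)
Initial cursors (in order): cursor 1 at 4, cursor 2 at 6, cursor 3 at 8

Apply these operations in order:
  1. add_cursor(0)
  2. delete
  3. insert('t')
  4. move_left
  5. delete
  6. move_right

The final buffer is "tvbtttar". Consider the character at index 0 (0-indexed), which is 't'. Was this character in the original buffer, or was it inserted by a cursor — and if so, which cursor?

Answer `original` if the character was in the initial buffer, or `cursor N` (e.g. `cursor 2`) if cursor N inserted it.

After op 1 (add_cursor(0)): buffer="vbtiaixhar" (len 10), cursors c4@0 c1@4 c2@6 c3@8, authorship ..........
After op 2 (delete): buffer="vbtaxar" (len 7), cursors c4@0 c1@3 c2@4 c3@5, authorship .......
After op 3 (insert('t')): buffer="tvbttatxtar" (len 11), cursors c4@1 c1@5 c2@7 c3@9, authorship 4...1.2.3..
After op 4 (move_left): buffer="tvbttatxtar" (len 11), cursors c4@0 c1@4 c2@6 c3@8, authorship 4...1.2.3..
After op 5 (delete): buffer="tvbtttar" (len 8), cursors c4@0 c1@3 c2@4 c3@5, authorship 4..123..
After op 6 (move_right): buffer="tvbtttar" (len 8), cursors c4@1 c1@4 c2@5 c3@6, authorship 4..123..
Authorship (.=original, N=cursor N): 4 . . 1 2 3 . .
Index 0: author = 4

Answer: cursor 4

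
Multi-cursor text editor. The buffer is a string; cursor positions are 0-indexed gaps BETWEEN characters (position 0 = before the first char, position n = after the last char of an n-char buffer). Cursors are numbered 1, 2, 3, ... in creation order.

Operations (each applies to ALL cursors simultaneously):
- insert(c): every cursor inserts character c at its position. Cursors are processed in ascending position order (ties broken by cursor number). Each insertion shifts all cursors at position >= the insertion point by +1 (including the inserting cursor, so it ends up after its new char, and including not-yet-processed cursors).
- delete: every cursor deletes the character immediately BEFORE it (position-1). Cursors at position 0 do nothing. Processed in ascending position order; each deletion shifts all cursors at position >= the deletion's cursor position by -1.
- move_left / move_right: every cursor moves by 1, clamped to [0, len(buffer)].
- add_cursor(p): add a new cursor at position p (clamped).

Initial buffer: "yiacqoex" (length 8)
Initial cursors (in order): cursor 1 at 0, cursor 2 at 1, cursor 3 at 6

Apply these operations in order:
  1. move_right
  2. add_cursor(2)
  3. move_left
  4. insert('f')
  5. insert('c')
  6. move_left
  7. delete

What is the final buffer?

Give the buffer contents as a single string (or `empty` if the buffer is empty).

Answer: cyfciacqocex

Derivation:
After op 1 (move_right): buffer="yiacqoex" (len 8), cursors c1@1 c2@2 c3@7, authorship ........
After op 2 (add_cursor(2)): buffer="yiacqoex" (len 8), cursors c1@1 c2@2 c4@2 c3@7, authorship ........
After op 3 (move_left): buffer="yiacqoex" (len 8), cursors c1@0 c2@1 c4@1 c3@6, authorship ........
After op 4 (insert('f')): buffer="fyffiacqofex" (len 12), cursors c1@1 c2@4 c4@4 c3@10, authorship 1.24.....3..
After op 5 (insert('c')): buffer="fcyffcciacqofcex" (len 16), cursors c1@2 c2@7 c4@7 c3@14, authorship 11.2424.....33..
After op 6 (move_left): buffer="fcyffcciacqofcex" (len 16), cursors c1@1 c2@6 c4@6 c3@13, authorship 11.2424.....33..
After op 7 (delete): buffer="cyfciacqocex" (len 12), cursors c1@0 c2@3 c4@3 c3@9, authorship 1.24.....3..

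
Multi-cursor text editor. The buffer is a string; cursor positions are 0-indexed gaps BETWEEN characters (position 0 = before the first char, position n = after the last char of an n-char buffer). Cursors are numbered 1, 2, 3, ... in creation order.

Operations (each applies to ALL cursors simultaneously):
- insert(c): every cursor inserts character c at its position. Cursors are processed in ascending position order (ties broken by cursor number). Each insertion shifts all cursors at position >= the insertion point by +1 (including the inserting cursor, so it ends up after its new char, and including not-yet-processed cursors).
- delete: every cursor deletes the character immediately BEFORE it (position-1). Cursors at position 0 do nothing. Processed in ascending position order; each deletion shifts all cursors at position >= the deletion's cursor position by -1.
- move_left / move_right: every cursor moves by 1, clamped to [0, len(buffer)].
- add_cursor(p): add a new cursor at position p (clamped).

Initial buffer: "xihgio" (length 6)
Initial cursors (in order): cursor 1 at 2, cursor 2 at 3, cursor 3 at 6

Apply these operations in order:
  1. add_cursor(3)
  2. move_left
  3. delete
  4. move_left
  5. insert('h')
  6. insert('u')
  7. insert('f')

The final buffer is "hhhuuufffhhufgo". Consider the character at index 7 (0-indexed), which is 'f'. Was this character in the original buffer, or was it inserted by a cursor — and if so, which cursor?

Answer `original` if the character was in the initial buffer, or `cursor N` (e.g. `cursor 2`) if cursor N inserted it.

Answer: cursor 2

Derivation:
After op 1 (add_cursor(3)): buffer="xihgio" (len 6), cursors c1@2 c2@3 c4@3 c3@6, authorship ......
After op 2 (move_left): buffer="xihgio" (len 6), cursors c1@1 c2@2 c4@2 c3@5, authorship ......
After op 3 (delete): buffer="hgo" (len 3), cursors c1@0 c2@0 c4@0 c3@2, authorship ...
After op 4 (move_left): buffer="hgo" (len 3), cursors c1@0 c2@0 c4@0 c3@1, authorship ...
After op 5 (insert('h')): buffer="hhhhhgo" (len 7), cursors c1@3 c2@3 c4@3 c3@5, authorship 124.3..
After op 6 (insert('u')): buffer="hhhuuuhhugo" (len 11), cursors c1@6 c2@6 c4@6 c3@9, authorship 124124.33..
After op 7 (insert('f')): buffer="hhhuuufffhhufgo" (len 15), cursors c1@9 c2@9 c4@9 c3@13, authorship 124124124.333..
Authorship (.=original, N=cursor N): 1 2 4 1 2 4 1 2 4 . 3 3 3 . .
Index 7: author = 2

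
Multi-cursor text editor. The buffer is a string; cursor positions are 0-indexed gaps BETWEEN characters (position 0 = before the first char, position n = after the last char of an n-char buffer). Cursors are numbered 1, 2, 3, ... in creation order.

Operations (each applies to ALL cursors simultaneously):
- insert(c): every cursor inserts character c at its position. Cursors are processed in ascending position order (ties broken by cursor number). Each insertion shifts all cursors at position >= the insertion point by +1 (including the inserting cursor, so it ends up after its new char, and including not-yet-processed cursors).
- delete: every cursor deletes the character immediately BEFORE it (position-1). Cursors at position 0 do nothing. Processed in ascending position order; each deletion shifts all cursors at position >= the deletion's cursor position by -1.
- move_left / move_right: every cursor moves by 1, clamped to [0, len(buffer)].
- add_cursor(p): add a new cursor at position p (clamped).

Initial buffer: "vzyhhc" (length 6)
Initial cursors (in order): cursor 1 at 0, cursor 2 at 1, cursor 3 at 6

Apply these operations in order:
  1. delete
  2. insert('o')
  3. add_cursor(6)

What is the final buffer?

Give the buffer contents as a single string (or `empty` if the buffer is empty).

Answer: oozyhho

Derivation:
After op 1 (delete): buffer="zyhh" (len 4), cursors c1@0 c2@0 c3@4, authorship ....
After op 2 (insert('o')): buffer="oozyhho" (len 7), cursors c1@2 c2@2 c3@7, authorship 12....3
After op 3 (add_cursor(6)): buffer="oozyhho" (len 7), cursors c1@2 c2@2 c4@6 c3@7, authorship 12....3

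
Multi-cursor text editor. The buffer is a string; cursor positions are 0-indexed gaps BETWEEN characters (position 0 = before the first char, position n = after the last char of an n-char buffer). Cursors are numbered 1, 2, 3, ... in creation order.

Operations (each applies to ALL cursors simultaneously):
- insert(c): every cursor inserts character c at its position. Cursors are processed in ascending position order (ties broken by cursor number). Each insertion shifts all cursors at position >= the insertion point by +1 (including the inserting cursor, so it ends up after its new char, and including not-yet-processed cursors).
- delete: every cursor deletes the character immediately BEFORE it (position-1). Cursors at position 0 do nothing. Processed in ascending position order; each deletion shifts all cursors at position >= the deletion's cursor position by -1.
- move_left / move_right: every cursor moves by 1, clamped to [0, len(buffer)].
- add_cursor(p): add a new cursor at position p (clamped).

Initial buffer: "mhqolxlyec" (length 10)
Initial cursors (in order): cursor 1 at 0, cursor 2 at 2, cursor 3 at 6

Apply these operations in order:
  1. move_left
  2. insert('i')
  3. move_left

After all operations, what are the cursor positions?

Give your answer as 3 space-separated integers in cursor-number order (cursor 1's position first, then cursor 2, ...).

After op 1 (move_left): buffer="mhqolxlyec" (len 10), cursors c1@0 c2@1 c3@5, authorship ..........
After op 2 (insert('i')): buffer="imihqolixlyec" (len 13), cursors c1@1 c2@3 c3@8, authorship 1.2....3.....
After op 3 (move_left): buffer="imihqolixlyec" (len 13), cursors c1@0 c2@2 c3@7, authorship 1.2....3.....

Answer: 0 2 7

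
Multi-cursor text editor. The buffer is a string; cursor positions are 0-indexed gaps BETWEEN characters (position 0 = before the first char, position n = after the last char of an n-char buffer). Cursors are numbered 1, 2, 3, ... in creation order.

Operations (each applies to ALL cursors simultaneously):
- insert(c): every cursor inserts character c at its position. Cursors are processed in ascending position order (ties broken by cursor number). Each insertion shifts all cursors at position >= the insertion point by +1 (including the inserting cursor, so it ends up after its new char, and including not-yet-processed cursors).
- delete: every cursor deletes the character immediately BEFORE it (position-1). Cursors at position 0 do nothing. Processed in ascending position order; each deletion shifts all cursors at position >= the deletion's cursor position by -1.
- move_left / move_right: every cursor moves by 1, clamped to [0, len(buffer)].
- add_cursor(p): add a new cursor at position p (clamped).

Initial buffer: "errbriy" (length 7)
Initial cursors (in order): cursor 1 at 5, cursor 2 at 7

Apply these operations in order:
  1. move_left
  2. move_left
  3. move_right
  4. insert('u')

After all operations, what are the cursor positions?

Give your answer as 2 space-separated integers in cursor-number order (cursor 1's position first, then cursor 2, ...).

After op 1 (move_left): buffer="errbriy" (len 7), cursors c1@4 c2@6, authorship .......
After op 2 (move_left): buffer="errbriy" (len 7), cursors c1@3 c2@5, authorship .......
After op 3 (move_right): buffer="errbriy" (len 7), cursors c1@4 c2@6, authorship .......
After op 4 (insert('u')): buffer="errburiuy" (len 9), cursors c1@5 c2@8, authorship ....1..2.

Answer: 5 8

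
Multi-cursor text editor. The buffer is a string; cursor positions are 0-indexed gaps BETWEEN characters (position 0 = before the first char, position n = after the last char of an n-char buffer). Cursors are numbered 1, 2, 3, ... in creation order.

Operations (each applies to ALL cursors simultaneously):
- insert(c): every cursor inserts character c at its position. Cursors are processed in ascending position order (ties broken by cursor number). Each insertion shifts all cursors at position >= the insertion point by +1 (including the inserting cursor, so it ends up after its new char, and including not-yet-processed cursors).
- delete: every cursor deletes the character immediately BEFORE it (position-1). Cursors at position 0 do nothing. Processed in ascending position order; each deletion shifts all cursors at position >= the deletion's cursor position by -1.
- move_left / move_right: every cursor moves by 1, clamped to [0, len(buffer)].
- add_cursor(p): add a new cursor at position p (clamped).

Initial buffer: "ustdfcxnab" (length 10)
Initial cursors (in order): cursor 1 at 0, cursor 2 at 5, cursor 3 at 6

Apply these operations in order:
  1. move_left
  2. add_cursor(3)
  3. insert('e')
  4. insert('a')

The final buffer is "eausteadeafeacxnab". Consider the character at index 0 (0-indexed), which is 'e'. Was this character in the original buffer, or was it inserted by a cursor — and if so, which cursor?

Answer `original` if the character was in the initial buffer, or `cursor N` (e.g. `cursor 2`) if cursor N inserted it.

Answer: cursor 1

Derivation:
After op 1 (move_left): buffer="ustdfcxnab" (len 10), cursors c1@0 c2@4 c3@5, authorship ..........
After op 2 (add_cursor(3)): buffer="ustdfcxnab" (len 10), cursors c1@0 c4@3 c2@4 c3@5, authorship ..........
After op 3 (insert('e')): buffer="eustedefecxnab" (len 14), cursors c1@1 c4@5 c2@7 c3@9, authorship 1...4.2.3.....
After op 4 (insert('a')): buffer="eausteadeafeacxnab" (len 18), cursors c1@2 c4@7 c2@10 c3@13, authorship 11...44.22.33.....
Authorship (.=original, N=cursor N): 1 1 . . . 4 4 . 2 2 . 3 3 . . . . .
Index 0: author = 1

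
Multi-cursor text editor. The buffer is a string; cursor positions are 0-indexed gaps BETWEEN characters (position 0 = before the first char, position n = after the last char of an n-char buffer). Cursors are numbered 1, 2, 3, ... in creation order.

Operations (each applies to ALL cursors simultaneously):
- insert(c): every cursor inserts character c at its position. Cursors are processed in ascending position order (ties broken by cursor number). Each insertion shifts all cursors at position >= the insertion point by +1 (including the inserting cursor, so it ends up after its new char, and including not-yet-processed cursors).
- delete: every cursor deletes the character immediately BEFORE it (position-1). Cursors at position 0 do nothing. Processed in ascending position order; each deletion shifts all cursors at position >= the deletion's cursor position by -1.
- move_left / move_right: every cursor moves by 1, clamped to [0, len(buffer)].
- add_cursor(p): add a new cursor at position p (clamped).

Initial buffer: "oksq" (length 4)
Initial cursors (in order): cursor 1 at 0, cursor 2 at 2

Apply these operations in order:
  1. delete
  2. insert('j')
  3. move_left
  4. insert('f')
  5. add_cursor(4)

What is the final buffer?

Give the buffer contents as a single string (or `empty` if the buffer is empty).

Answer: fjofjsq

Derivation:
After op 1 (delete): buffer="osq" (len 3), cursors c1@0 c2@1, authorship ...
After op 2 (insert('j')): buffer="jojsq" (len 5), cursors c1@1 c2@3, authorship 1.2..
After op 3 (move_left): buffer="jojsq" (len 5), cursors c1@0 c2@2, authorship 1.2..
After op 4 (insert('f')): buffer="fjofjsq" (len 7), cursors c1@1 c2@4, authorship 11.22..
After op 5 (add_cursor(4)): buffer="fjofjsq" (len 7), cursors c1@1 c2@4 c3@4, authorship 11.22..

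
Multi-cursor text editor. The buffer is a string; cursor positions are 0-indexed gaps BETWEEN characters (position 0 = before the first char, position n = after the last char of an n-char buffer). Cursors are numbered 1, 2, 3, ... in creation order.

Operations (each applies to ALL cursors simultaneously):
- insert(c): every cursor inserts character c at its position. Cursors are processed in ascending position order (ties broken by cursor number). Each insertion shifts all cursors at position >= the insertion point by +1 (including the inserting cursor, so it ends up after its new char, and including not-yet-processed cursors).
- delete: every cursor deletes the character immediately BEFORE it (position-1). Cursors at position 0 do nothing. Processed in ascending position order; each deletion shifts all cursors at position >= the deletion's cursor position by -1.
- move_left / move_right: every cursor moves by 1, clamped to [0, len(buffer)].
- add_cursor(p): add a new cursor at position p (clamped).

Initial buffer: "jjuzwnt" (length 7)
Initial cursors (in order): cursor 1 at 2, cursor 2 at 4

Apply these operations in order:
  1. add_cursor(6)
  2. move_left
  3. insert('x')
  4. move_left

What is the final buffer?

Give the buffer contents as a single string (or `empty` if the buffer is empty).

After op 1 (add_cursor(6)): buffer="jjuzwnt" (len 7), cursors c1@2 c2@4 c3@6, authorship .......
After op 2 (move_left): buffer="jjuzwnt" (len 7), cursors c1@1 c2@3 c3@5, authorship .......
After op 3 (insert('x')): buffer="jxjuxzwxnt" (len 10), cursors c1@2 c2@5 c3@8, authorship .1..2..3..
After op 4 (move_left): buffer="jxjuxzwxnt" (len 10), cursors c1@1 c2@4 c3@7, authorship .1..2..3..

Answer: jxjuxzwxnt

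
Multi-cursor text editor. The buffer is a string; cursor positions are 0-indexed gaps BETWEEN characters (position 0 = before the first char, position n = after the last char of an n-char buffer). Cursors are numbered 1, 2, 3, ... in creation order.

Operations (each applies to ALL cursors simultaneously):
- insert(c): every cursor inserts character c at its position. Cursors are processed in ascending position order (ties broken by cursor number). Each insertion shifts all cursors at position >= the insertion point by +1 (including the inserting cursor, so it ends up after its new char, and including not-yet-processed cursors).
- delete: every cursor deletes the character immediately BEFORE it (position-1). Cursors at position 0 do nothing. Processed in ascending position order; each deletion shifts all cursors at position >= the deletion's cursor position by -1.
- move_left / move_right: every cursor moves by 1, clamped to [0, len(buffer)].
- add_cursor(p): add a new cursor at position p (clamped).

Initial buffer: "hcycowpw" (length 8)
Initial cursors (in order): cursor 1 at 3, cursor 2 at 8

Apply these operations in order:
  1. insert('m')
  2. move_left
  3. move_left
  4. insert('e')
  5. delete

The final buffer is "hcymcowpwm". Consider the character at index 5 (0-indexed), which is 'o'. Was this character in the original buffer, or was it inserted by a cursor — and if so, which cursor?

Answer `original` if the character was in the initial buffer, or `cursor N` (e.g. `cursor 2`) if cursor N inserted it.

After op 1 (insert('m')): buffer="hcymcowpwm" (len 10), cursors c1@4 c2@10, authorship ...1.....2
After op 2 (move_left): buffer="hcymcowpwm" (len 10), cursors c1@3 c2@9, authorship ...1.....2
After op 3 (move_left): buffer="hcymcowpwm" (len 10), cursors c1@2 c2@8, authorship ...1.....2
After op 4 (insert('e')): buffer="hceymcowpewm" (len 12), cursors c1@3 c2@10, authorship ..1.1....2.2
After op 5 (delete): buffer="hcymcowpwm" (len 10), cursors c1@2 c2@8, authorship ...1.....2
Authorship (.=original, N=cursor N): . . . 1 . . . . . 2
Index 5: author = original

Answer: original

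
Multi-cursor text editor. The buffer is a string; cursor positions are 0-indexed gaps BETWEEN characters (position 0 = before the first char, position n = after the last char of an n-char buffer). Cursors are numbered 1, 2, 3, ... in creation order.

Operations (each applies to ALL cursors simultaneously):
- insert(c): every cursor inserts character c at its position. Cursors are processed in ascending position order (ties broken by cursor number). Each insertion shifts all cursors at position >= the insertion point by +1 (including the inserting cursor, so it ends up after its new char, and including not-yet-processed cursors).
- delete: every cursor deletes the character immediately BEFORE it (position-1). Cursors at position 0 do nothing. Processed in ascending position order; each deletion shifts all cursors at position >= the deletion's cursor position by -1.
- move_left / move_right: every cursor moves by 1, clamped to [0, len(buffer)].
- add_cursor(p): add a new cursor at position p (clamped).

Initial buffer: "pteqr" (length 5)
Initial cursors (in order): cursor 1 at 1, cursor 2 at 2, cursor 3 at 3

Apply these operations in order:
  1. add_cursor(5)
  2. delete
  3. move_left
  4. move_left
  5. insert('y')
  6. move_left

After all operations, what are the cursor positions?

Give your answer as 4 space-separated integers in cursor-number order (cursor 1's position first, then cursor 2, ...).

Answer: 3 3 3 3

Derivation:
After op 1 (add_cursor(5)): buffer="pteqr" (len 5), cursors c1@1 c2@2 c3@3 c4@5, authorship .....
After op 2 (delete): buffer="q" (len 1), cursors c1@0 c2@0 c3@0 c4@1, authorship .
After op 3 (move_left): buffer="q" (len 1), cursors c1@0 c2@0 c3@0 c4@0, authorship .
After op 4 (move_left): buffer="q" (len 1), cursors c1@0 c2@0 c3@0 c4@0, authorship .
After op 5 (insert('y')): buffer="yyyyq" (len 5), cursors c1@4 c2@4 c3@4 c4@4, authorship 1234.
After op 6 (move_left): buffer="yyyyq" (len 5), cursors c1@3 c2@3 c3@3 c4@3, authorship 1234.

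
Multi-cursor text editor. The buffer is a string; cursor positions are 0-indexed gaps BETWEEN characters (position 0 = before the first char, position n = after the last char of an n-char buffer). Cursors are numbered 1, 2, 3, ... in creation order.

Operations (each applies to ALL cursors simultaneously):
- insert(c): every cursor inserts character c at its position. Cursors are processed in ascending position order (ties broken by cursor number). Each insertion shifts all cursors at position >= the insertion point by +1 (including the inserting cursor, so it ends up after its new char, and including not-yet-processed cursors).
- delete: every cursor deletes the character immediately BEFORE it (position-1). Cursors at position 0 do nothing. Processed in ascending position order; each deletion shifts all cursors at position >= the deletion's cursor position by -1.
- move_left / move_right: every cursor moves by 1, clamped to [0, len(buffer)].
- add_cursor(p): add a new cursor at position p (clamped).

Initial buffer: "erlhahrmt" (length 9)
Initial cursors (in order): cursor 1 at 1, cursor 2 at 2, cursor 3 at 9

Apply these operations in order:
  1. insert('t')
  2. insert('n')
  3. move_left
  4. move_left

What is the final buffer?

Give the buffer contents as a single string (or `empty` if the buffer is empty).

After op 1 (insert('t')): buffer="etrtlhahrmtt" (len 12), cursors c1@2 c2@4 c3@12, authorship .1.2.......3
After op 2 (insert('n')): buffer="etnrtnlhahrmttn" (len 15), cursors c1@3 c2@6 c3@15, authorship .11.22.......33
After op 3 (move_left): buffer="etnrtnlhahrmttn" (len 15), cursors c1@2 c2@5 c3@14, authorship .11.22.......33
After op 4 (move_left): buffer="etnrtnlhahrmttn" (len 15), cursors c1@1 c2@4 c3@13, authorship .11.22.......33

Answer: etnrtnlhahrmttn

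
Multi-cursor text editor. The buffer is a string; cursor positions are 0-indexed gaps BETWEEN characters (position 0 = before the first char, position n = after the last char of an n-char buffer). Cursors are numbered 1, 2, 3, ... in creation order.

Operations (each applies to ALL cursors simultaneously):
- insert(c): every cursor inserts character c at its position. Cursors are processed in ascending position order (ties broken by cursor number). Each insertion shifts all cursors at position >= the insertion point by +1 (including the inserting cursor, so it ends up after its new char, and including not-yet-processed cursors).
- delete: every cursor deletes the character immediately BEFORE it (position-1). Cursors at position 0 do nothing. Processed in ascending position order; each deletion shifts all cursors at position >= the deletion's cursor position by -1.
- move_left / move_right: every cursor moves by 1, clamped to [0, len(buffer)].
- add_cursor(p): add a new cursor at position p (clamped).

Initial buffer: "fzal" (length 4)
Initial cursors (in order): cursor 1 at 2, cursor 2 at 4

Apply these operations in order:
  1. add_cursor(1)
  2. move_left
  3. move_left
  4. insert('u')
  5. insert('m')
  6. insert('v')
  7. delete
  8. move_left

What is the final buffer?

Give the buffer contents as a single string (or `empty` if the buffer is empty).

After op 1 (add_cursor(1)): buffer="fzal" (len 4), cursors c3@1 c1@2 c2@4, authorship ....
After op 2 (move_left): buffer="fzal" (len 4), cursors c3@0 c1@1 c2@3, authorship ....
After op 3 (move_left): buffer="fzal" (len 4), cursors c1@0 c3@0 c2@2, authorship ....
After op 4 (insert('u')): buffer="uufzual" (len 7), cursors c1@2 c3@2 c2@5, authorship 13..2..
After op 5 (insert('m')): buffer="uummfzumal" (len 10), cursors c1@4 c3@4 c2@8, authorship 1313..22..
After op 6 (insert('v')): buffer="uummvvfzumval" (len 13), cursors c1@6 c3@6 c2@11, authorship 131313..222..
After op 7 (delete): buffer="uummfzumal" (len 10), cursors c1@4 c3@4 c2@8, authorship 1313..22..
After op 8 (move_left): buffer="uummfzumal" (len 10), cursors c1@3 c3@3 c2@7, authorship 1313..22..

Answer: uummfzumal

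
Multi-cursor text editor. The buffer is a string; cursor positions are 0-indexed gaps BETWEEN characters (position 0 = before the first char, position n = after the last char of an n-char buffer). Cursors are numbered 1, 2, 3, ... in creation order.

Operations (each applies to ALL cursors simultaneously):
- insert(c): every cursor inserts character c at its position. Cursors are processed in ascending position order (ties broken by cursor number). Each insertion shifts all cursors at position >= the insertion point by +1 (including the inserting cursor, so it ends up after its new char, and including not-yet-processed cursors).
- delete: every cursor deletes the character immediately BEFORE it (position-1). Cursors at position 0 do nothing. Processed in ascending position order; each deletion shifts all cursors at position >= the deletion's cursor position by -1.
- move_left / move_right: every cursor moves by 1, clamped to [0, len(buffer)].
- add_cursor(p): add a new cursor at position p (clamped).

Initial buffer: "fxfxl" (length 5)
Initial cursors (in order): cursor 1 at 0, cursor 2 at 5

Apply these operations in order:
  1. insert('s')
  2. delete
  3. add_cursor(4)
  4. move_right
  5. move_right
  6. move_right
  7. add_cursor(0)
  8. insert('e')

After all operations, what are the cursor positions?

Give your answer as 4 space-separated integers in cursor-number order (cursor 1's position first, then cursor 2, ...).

Answer: 5 9 9 1

Derivation:
After op 1 (insert('s')): buffer="sfxfxls" (len 7), cursors c1@1 c2@7, authorship 1.....2
After op 2 (delete): buffer="fxfxl" (len 5), cursors c1@0 c2@5, authorship .....
After op 3 (add_cursor(4)): buffer="fxfxl" (len 5), cursors c1@0 c3@4 c2@5, authorship .....
After op 4 (move_right): buffer="fxfxl" (len 5), cursors c1@1 c2@5 c3@5, authorship .....
After op 5 (move_right): buffer="fxfxl" (len 5), cursors c1@2 c2@5 c3@5, authorship .....
After op 6 (move_right): buffer="fxfxl" (len 5), cursors c1@3 c2@5 c3@5, authorship .....
After op 7 (add_cursor(0)): buffer="fxfxl" (len 5), cursors c4@0 c1@3 c2@5 c3@5, authorship .....
After op 8 (insert('e')): buffer="efxfexlee" (len 9), cursors c4@1 c1@5 c2@9 c3@9, authorship 4...1..23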